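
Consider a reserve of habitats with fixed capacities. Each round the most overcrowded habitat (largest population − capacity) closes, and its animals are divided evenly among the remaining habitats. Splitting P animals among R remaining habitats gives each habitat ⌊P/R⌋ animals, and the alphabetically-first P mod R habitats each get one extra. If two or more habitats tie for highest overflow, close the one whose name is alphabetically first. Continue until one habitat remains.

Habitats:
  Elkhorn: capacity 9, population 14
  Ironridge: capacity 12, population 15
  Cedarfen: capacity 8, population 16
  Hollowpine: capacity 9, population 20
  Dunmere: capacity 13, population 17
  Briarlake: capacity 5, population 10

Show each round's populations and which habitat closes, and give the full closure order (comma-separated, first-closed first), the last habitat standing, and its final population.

Closure order: Hollowpine, Cedarfen, Briarlake, Dunmere, Elkhorn
Last habitat: Ironridge with 92 animals

Round 1: Briarlake=10 Cedarfen=16 Dunmere=17 Elkhorn=14 Hollowpine=20 Ironridge=15 → close Hollowpine (overflow 11)
  20÷5 = 4 each, +1 to first 0
Round 2: Briarlake=14 Cedarfen=20 Dunmere=21 Elkhorn=18 Ironridge=19 → close Cedarfen (overflow 12)
  20÷4 = 5 each, +1 to first 0
Round 3: Briarlake=19 Dunmere=26 Elkhorn=23 Ironridge=24 → close Briarlake (overflow 14)
  19÷3 = 6 each, +1 to first 1
Round 4: Dunmere=33 Elkhorn=29 Ironridge=30 → close Dunmere (overflow 20)
  33÷2 = 16 each, +1 to first 1
Round 5: Elkhorn=46 Ironridge=46 → close Elkhorn (overflow 37)
  46÷1 = 46 each, +1 to first 0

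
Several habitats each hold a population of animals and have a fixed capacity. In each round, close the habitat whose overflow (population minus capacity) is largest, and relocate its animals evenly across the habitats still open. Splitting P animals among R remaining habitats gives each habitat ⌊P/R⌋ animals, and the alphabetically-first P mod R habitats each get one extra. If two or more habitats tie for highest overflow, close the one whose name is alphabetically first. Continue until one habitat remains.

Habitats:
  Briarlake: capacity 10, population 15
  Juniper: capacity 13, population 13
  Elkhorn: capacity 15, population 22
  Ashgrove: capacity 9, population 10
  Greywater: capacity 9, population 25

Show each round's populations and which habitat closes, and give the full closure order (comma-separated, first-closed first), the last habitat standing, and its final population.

Closure order: Greywater, Elkhorn, Briarlake, Ashgrove
Last habitat: Juniper with 85 animals

Round 1: Ashgrove=10 Briarlake=15 Elkhorn=22 Greywater=25 Juniper=13 → close Greywater (overflow 16)
  25÷4 = 6 each, +1 to first 1
Round 2: Ashgrove=17 Briarlake=21 Elkhorn=28 Juniper=19 → close Elkhorn (overflow 13)
  28÷3 = 9 each, +1 to first 1
Round 3: Ashgrove=27 Briarlake=30 Juniper=28 → close Briarlake (overflow 20)
  30÷2 = 15 each, +1 to first 0
Round 4: Ashgrove=42 Juniper=43 → close Ashgrove (overflow 33)
  42÷1 = 42 each, +1 to first 0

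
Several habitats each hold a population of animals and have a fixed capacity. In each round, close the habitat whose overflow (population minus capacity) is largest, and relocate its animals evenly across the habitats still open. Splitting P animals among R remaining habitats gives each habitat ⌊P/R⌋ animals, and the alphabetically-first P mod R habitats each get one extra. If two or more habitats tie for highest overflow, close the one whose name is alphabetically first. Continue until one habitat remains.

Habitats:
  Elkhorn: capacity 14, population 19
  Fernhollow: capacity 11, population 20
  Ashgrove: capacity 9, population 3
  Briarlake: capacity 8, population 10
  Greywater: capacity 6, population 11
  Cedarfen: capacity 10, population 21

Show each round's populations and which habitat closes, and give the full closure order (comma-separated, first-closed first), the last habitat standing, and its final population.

Round 1: Ashgrove=3 Briarlake=10 Cedarfen=21 Elkhorn=19 Fernhollow=20 Greywater=11 → close Cedarfen (overflow 11)
  21÷5 = 4 each, +1 to first 1
Round 2: Ashgrove=8 Briarlake=14 Elkhorn=23 Fernhollow=24 Greywater=15 → close Fernhollow (overflow 13)
  24÷4 = 6 each, +1 to first 0
Round 3: Ashgrove=14 Briarlake=20 Elkhorn=29 Greywater=21 → close Elkhorn (overflow 15)
  29÷3 = 9 each, +1 to first 2
Round 4: Ashgrove=24 Briarlake=30 Greywater=30 → close Greywater (overflow 24)
  30÷2 = 15 each, +1 to first 0
Round 5: Ashgrove=39 Briarlake=45 → close Briarlake (overflow 37)
  45÷1 = 45 each, +1 to first 0

Closure order: Cedarfen, Fernhollow, Elkhorn, Greywater, Briarlake
Last habitat: Ashgrove with 84 animals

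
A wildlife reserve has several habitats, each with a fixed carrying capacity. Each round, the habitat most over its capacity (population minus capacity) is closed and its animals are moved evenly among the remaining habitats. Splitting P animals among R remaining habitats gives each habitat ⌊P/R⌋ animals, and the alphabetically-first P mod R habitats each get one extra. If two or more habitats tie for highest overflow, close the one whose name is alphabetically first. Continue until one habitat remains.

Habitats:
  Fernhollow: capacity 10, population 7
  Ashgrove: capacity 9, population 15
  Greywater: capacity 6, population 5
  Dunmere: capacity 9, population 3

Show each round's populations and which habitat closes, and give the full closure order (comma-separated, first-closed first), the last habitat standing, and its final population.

Round 1: Ashgrove=15 Dunmere=3 Fernhollow=7 Greywater=5 → close Ashgrove (overflow 6)
  15÷3 = 5 each, +1 to first 0
Round 2: Dunmere=8 Fernhollow=12 Greywater=10 → close Greywater (overflow 4)
  10÷2 = 5 each, +1 to first 0
Round 3: Dunmere=13 Fernhollow=17 → close Fernhollow (overflow 7)
  17÷1 = 17 each, +1 to first 0

Closure order: Ashgrove, Greywater, Fernhollow
Last habitat: Dunmere with 30 animals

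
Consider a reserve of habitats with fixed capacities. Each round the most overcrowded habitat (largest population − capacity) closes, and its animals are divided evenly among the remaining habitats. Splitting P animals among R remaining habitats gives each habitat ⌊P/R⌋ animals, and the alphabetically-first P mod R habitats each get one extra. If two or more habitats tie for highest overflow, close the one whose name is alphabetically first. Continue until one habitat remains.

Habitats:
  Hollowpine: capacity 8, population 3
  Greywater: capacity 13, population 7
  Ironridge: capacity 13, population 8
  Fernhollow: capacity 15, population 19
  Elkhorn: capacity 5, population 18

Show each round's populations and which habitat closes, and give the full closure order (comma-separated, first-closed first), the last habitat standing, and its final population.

Closure order: Elkhorn, Fernhollow, Greywater, Hollowpine
Last habitat: Ironridge with 55 animals

Round 1: Elkhorn=18 Fernhollow=19 Greywater=7 Hollowpine=3 Ironridge=8 → close Elkhorn (overflow 13)
  18÷4 = 4 each, +1 to first 2
Round 2: Fernhollow=24 Greywater=12 Hollowpine=7 Ironridge=12 → close Fernhollow (overflow 9)
  24÷3 = 8 each, +1 to first 0
Round 3: Greywater=20 Hollowpine=15 Ironridge=20 → close Greywater (overflow 7)
  20÷2 = 10 each, +1 to first 0
Round 4: Hollowpine=25 Ironridge=30 → close Hollowpine (overflow 17)
  25÷1 = 25 each, +1 to first 0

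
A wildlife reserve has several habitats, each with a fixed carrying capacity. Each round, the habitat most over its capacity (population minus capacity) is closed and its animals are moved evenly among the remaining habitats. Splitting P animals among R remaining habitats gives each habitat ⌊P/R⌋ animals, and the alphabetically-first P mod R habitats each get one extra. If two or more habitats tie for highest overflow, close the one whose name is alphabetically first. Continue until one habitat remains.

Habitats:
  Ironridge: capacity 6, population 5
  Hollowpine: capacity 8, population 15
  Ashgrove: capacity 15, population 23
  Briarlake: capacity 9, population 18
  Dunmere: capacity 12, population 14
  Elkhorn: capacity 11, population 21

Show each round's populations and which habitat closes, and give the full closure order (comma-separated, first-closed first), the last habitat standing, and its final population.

Closure order: Elkhorn, Ashgrove, Briarlake, Hollowpine, Dunmere
Last habitat: Ironridge with 96 animals

Round 1: Ashgrove=23 Briarlake=18 Dunmere=14 Elkhorn=21 Hollowpine=15 Ironridge=5 → close Elkhorn (overflow 10)
  21÷5 = 4 each, +1 to first 1
Round 2: Ashgrove=28 Briarlake=22 Dunmere=18 Hollowpine=19 Ironridge=9 → close Ashgrove (overflow 13)
  28÷4 = 7 each, +1 to first 0
Round 3: Briarlake=29 Dunmere=25 Hollowpine=26 Ironridge=16 → close Briarlake (overflow 20)
  29÷3 = 9 each, +1 to first 2
Round 4: Dunmere=35 Hollowpine=36 Ironridge=25 → close Hollowpine (overflow 28)
  36÷2 = 18 each, +1 to first 0
Round 5: Dunmere=53 Ironridge=43 → close Dunmere (overflow 41)
  53÷1 = 53 each, +1 to first 0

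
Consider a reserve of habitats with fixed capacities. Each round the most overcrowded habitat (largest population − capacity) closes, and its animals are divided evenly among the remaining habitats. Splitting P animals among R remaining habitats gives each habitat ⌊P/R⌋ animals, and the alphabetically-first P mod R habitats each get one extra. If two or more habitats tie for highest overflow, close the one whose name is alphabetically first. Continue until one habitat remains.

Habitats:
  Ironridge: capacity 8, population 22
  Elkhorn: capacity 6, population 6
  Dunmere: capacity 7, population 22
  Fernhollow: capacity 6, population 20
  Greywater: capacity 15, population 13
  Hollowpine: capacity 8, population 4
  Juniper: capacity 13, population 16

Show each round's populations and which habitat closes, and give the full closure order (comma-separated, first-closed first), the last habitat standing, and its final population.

Closure order: Dunmere, Fernhollow, Ironridge, Elkhorn, Juniper, Greywater
Last habitat: Hollowpine with 103 animals

Round 1: Dunmere=22 Elkhorn=6 Fernhollow=20 Greywater=13 Hollowpine=4 Ironridge=22 Juniper=16 → close Dunmere (overflow 15)
  22÷6 = 3 each, +1 to first 4
Round 2: Elkhorn=10 Fernhollow=24 Greywater=17 Hollowpine=8 Ironridge=25 Juniper=19 → close Fernhollow (overflow 18)
  24÷5 = 4 each, +1 to first 4
Round 3: Elkhorn=15 Greywater=22 Hollowpine=13 Ironridge=30 Juniper=23 → close Ironridge (overflow 22)
  30÷4 = 7 each, +1 to first 2
Round 4: Elkhorn=23 Greywater=30 Hollowpine=20 Juniper=30 → close Elkhorn (overflow 17)
  23÷3 = 7 each, +1 to first 2
Round 5: Greywater=38 Hollowpine=28 Juniper=37 → close Juniper (overflow 24)
  37÷2 = 18 each, +1 to first 1
Round 6: Greywater=57 Hollowpine=46 → close Greywater (overflow 42)
  57÷1 = 57 each, +1 to first 0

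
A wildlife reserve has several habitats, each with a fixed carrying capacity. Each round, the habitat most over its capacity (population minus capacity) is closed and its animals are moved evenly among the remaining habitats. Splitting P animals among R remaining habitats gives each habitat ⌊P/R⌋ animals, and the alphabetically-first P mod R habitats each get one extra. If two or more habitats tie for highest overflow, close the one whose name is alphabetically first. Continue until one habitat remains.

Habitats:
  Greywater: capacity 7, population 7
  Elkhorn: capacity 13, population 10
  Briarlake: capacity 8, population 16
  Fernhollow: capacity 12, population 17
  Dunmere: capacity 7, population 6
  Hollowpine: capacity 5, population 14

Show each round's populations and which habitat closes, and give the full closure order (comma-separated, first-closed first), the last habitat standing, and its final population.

Closure order: Hollowpine, Briarlake, Fernhollow, Dunmere, Elkhorn
Last habitat: Greywater with 70 animals

Round 1: Briarlake=16 Dunmere=6 Elkhorn=10 Fernhollow=17 Greywater=7 Hollowpine=14 → close Hollowpine (overflow 9)
  14÷5 = 2 each, +1 to first 4
Round 2: Briarlake=19 Dunmere=9 Elkhorn=13 Fernhollow=20 Greywater=9 → close Briarlake (overflow 11)
  19÷4 = 4 each, +1 to first 3
Round 3: Dunmere=14 Elkhorn=18 Fernhollow=25 Greywater=13 → close Fernhollow (overflow 13)
  25÷3 = 8 each, +1 to first 1
Round 4: Dunmere=23 Elkhorn=26 Greywater=21 → close Dunmere (overflow 16)
  23÷2 = 11 each, +1 to first 1
Round 5: Elkhorn=38 Greywater=32 → close Elkhorn (overflow 25)
  38÷1 = 38 each, +1 to first 0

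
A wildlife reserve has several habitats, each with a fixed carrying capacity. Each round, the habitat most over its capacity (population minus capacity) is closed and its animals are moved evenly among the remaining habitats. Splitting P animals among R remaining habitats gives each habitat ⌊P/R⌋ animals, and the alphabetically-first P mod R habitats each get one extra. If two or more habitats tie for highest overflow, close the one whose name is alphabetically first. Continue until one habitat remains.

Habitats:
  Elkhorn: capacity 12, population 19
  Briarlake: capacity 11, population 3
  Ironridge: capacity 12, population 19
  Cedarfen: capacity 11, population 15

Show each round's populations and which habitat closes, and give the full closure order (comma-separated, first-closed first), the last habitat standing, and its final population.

Round 1: Briarlake=3 Cedarfen=15 Elkhorn=19 Ironridge=19 → close Elkhorn (overflow 7)
  19÷3 = 6 each, +1 to first 1
Round 2: Briarlake=10 Cedarfen=21 Ironridge=25 → close Ironridge (overflow 13)
  25÷2 = 12 each, +1 to first 1
Round 3: Briarlake=23 Cedarfen=33 → close Cedarfen (overflow 22)
  33÷1 = 33 each, +1 to first 0

Closure order: Elkhorn, Ironridge, Cedarfen
Last habitat: Briarlake with 56 animals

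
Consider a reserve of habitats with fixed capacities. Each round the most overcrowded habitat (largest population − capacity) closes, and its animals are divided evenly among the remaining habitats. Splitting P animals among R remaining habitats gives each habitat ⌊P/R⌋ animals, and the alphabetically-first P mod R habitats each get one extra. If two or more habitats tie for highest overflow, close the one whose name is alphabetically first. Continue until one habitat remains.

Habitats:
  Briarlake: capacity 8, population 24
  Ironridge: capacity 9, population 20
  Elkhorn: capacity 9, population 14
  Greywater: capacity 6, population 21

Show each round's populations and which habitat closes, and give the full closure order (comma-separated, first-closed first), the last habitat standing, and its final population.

Closure order: Briarlake, Greywater, Ironridge
Last habitat: Elkhorn with 79 animals

Round 1: Briarlake=24 Elkhorn=14 Greywater=21 Ironridge=20 → close Briarlake (overflow 16)
  24÷3 = 8 each, +1 to first 0
Round 2: Elkhorn=22 Greywater=29 Ironridge=28 → close Greywater (overflow 23)
  29÷2 = 14 each, +1 to first 1
Round 3: Elkhorn=37 Ironridge=42 → close Ironridge (overflow 33)
  42÷1 = 42 each, +1 to first 0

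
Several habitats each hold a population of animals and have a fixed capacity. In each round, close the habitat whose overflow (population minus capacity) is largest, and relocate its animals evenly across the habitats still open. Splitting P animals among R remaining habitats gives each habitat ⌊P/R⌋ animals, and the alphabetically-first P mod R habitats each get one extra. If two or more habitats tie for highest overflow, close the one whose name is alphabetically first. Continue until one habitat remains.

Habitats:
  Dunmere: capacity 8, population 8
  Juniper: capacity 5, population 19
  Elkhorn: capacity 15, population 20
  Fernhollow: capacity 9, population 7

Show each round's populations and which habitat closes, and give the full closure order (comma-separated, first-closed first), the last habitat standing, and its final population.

Round 1: Dunmere=8 Elkhorn=20 Fernhollow=7 Juniper=19 → close Juniper (overflow 14)
  19÷3 = 6 each, +1 to first 1
Round 2: Dunmere=15 Elkhorn=26 Fernhollow=13 → close Elkhorn (overflow 11)
  26÷2 = 13 each, +1 to first 0
Round 3: Dunmere=28 Fernhollow=26 → close Dunmere (overflow 20)
  28÷1 = 28 each, +1 to first 0

Closure order: Juniper, Elkhorn, Dunmere
Last habitat: Fernhollow with 54 animals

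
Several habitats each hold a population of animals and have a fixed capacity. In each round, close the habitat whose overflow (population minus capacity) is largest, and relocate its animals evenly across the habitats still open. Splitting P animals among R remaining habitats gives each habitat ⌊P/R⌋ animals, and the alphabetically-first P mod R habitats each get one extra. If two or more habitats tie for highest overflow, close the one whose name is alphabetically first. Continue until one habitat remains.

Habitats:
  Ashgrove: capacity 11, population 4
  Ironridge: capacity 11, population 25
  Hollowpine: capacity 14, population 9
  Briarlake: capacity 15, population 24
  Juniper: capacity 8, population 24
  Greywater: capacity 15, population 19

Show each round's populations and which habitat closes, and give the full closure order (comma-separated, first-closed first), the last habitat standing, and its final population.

Round 1: Ashgrove=4 Briarlake=24 Greywater=19 Hollowpine=9 Ironridge=25 Juniper=24 → close Juniper (overflow 16)
  24÷5 = 4 each, +1 to first 4
Round 2: Ashgrove=9 Briarlake=29 Greywater=24 Hollowpine=14 Ironridge=29 → close Ironridge (overflow 18)
  29÷4 = 7 each, +1 to first 1
Round 3: Ashgrove=17 Briarlake=36 Greywater=31 Hollowpine=21 → close Briarlake (overflow 21)
  36÷3 = 12 each, +1 to first 0
Round 4: Ashgrove=29 Greywater=43 Hollowpine=33 → close Greywater (overflow 28)
  43÷2 = 21 each, +1 to first 1
Round 5: Ashgrove=51 Hollowpine=54 → close Ashgrove (overflow 40)
  51÷1 = 51 each, +1 to first 0

Closure order: Juniper, Ironridge, Briarlake, Greywater, Ashgrove
Last habitat: Hollowpine with 105 animals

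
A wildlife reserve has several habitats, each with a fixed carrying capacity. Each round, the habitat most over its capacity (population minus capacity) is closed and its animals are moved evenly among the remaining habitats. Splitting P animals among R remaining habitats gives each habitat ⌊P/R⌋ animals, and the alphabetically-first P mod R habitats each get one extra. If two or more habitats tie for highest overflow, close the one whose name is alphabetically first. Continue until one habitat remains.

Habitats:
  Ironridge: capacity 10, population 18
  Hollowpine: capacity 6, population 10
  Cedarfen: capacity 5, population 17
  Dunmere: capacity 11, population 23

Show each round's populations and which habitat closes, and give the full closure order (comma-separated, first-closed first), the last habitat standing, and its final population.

Closure order: Cedarfen, Dunmere, Ironridge
Last habitat: Hollowpine with 68 animals

Round 1: Cedarfen=17 Dunmere=23 Hollowpine=10 Ironridge=18 → close Cedarfen (overflow 12)
  17÷3 = 5 each, +1 to first 2
Round 2: Dunmere=29 Hollowpine=16 Ironridge=23 → close Dunmere (overflow 18)
  29÷2 = 14 each, +1 to first 1
Round 3: Hollowpine=31 Ironridge=37 → close Ironridge (overflow 27)
  37÷1 = 37 each, +1 to first 0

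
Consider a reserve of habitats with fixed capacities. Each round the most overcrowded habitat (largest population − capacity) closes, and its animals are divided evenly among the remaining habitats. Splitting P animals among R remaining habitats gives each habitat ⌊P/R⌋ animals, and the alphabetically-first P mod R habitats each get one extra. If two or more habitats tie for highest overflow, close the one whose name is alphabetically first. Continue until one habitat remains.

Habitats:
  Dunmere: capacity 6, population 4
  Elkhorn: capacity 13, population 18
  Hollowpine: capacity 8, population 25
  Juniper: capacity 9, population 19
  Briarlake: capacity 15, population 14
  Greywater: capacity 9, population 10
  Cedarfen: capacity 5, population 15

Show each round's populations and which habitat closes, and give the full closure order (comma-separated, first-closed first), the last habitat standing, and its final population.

Closure order: Hollowpine, Cedarfen, Juniper, Elkhorn, Briarlake, Dunmere
Last habitat: Greywater with 105 animals

Round 1: Briarlake=14 Cedarfen=15 Dunmere=4 Elkhorn=18 Greywater=10 Hollowpine=25 Juniper=19 → close Hollowpine (overflow 17)
  25÷6 = 4 each, +1 to first 1
Round 2: Briarlake=19 Cedarfen=19 Dunmere=8 Elkhorn=22 Greywater=14 Juniper=23 → close Cedarfen (overflow 14)
  19÷5 = 3 each, +1 to first 4
Round 3: Briarlake=23 Dunmere=12 Elkhorn=26 Greywater=18 Juniper=26 → close Juniper (overflow 17)
  26÷4 = 6 each, +1 to first 2
Round 4: Briarlake=30 Dunmere=19 Elkhorn=32 Greywater=24 → close Elkhorn (overflow 19)
  32÷3 = 10 each, +1 to first 2
Round 5: Briarlake=41 Dunmere=30 Greywater=34 → close Briarlake (overflow 26)
  41÷2 = 20 each, +1 to first 1
Round 6: Dunmere=51 Greywater=54 → close Dunmere (overflow 45)
  51÷1 = 51 each, +1 to first 0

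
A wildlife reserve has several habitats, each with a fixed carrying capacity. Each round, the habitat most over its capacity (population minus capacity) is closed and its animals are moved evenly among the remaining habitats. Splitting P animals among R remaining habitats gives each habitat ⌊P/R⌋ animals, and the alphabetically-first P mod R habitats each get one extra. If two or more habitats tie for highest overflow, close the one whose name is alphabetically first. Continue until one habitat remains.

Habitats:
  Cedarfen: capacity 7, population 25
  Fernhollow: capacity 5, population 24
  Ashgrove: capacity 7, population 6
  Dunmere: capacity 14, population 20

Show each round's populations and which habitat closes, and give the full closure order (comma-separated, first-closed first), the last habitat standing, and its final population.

Closure order: Fernhollow, Cedarfen, Dunmere
Last habitat: Ashgrove with 75 animals

Round 1: Ashgrove=6 Cedarfen=25 Dunmere=20 Fernhollow=24 → close Fernhollow (overflow 19)
  24÷3 = 8 each, +1 to first 0
Round 2: Ashgrove=14 Cedarfen=33 Dunmere=28 → close Cedarfen (overflow 26)
  33÷2 = 16 each, +1 to first 1
Round 3: Ashgrove=31 Dunmere=44 → close Dunmere (overflow 30)
  44÷1 = 44 each, +1 to first 0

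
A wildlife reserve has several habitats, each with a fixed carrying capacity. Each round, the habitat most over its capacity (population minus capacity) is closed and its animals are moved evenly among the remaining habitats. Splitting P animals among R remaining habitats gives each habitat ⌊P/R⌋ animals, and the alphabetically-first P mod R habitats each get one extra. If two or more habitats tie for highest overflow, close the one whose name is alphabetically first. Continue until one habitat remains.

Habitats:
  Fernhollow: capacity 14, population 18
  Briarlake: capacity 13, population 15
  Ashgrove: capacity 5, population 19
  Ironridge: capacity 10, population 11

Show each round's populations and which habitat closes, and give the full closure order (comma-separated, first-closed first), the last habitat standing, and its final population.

Closure order: Ashgrove, Fernhollow, Briarlake
Last habitat: Ironridge with 63 animals

Round 1: Ashgrove=19 Briarlake=15 Fernhollow=18 Ironridge=11 → close Ashgrove (overflow 14)
  19÷3 = 6 each, +1 to first 1
Round 2: Briarlake=22 Fernhollow=24 Ironridge=17 → close Fernhollow (overflow 10)
  24÷2 = 12 each, +1 to first 0
Round 3: Briarlake=34 Ironridge=29 → close Briarlake (overflow 21)
  34÷1 = 34 each, +1 to first 0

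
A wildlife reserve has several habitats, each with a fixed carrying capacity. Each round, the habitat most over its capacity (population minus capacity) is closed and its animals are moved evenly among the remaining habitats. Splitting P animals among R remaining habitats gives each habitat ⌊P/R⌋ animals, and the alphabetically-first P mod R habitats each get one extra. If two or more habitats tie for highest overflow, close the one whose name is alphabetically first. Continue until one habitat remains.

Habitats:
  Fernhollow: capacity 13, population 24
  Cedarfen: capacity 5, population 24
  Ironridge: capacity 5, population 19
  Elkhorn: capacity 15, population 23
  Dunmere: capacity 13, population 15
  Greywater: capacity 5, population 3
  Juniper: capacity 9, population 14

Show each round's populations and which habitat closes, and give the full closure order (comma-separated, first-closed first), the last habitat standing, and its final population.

Closure order: Cedarfen, Ironridge, Fernhollow, Elkhorn, Dunmere, Juniper
Last habitat: Greywater with 122 animals

Round 1: Cedarfen=24 Dunmere=15 Elkhorn=23 Fernhollow=24 Greywater=3 Ironridge=19 Juniper=14 → close Cedarfen (overflow 19)
  24÷6 = 4 each, +1 to first 0
Round 2: Dunmere=19 Elkhorn=27 Fernhollow=28 Greywater=7 Ironridge=23 Juniper=18 → close Ironridge (overflow 18)
  23÷5 = 4 each, +1 to first 3
Round 3: Dunmere=24 Elkhorn=32 Fernhollow=33 Greywater=11 Juniper=22 → close Fernhollow (overflow 20)
  33÷4 = 8 each, +1 to first 1
Round 4: Dunmere=33 Elkhorn=40 Greywater=19 Juniper=30 → close Elkhorn (overflow 25)
  40÷3 = 13 each, +1 to first 1
Round 5: Dunmere=47 Greywater=32 Juniper=43 → close Dunmere (overflow 34)
  47÷2 = 23 each, +1 to first 1
Round 6: Greywater=56 Juniper=66 → close Juniper (overflow 57)
  66÷1 = 66 each, +1 to first 0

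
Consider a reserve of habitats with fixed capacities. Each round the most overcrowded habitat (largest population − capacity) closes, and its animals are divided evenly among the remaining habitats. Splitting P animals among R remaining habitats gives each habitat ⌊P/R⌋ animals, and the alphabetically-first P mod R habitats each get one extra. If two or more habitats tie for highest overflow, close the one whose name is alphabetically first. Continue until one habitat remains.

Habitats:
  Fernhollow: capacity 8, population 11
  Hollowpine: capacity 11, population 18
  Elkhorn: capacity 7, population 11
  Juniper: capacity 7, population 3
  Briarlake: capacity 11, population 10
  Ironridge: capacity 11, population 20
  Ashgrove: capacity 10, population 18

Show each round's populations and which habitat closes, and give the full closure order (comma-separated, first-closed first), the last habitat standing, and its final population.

Round 1: Ashgrove=18 Briarlake=10 Elkhorn=11 Fernhollow=11 Hollowpine=18 Ironridge=20 Juniper=3 → close Ironridge (overflow 9)
  20÷6 = 3 each, +1 to first 2
Round 2: Ashgrove=22 Briarlake=14 Elkhorn=14 Fernhollow=14 Hollowpine=21 Juniper=6 → close Ashgrove (overflow 12)
  22÷5 = 4 each, +1 to first 2
Round 3: Briarlake=19 Elkhorn=19 Fernhollow=18 Hollowpine=25 Juniper=10 → close Hollowpine (overflow 14)
  25÷4 = 6 each, +1 to first 1
Round 4: Briarlake=26 Elkhorn=25 Fernhollow=24 Juniper=16 → close Elkhorn (overflow 18)
  25÷3 = 8 each, +1 to first 1
Round 5: Briarlake=35 Fernhollow=32 Juniper=24 → close Briarlake (overflow 24)
  35÷2 = 17 each, +1 to first 1
Round 6: Fernhollow=50 Juniper=41 → close Fernhollow (overflow 42)
  50÷1 = 50 each, +1 to first 0

Closure order: Ironridge, Ashgrove, Hollowpine, Elkhorn, Briarlake, Fernhollow
Last habitat: Juniper with 91 animals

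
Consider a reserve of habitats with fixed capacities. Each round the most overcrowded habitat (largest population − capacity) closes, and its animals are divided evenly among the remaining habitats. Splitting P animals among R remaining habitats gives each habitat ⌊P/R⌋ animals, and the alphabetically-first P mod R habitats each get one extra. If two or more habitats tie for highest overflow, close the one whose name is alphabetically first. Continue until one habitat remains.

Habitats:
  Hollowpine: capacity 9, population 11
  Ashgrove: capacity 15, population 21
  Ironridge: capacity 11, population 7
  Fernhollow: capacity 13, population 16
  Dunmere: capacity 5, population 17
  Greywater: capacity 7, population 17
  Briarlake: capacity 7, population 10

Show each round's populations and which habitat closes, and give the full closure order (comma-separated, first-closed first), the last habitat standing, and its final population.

Round 1: Ashgrove=21 Briarlake=10 Dunmere=17 Fernhollow=16 Greywater=17 Hollowpine=11 Ironridge=7 → close Dunmere (overflow 12)
  17÷6 = 2 each, +1 to first 5
Round 2: Ashgrove=24 Briarlake=13 Fernhollow=19 Greywater=20 Hollowpine=14 Ironridge=9 → close Greywater (overflow 13)
  20÷5 = 4 each, +1 to first 0
Round 3: Ashgrove=28 Briarlake=17 Fernhollow=23 Hollowpine=18 Ironridge=13 → close Ashgrove (overflow 13)
  28÷4 = 7 each, +1 to first 0
Round 4: Briarlake=24 Fernhollow=30 Hollowpine=25 Ironridge=20 → close Briarlake (overflow 17)
  24÷3 = 8 each, +1 to first 0
Round 5: Fernhollow=38 Hollowpine=33 Ironridge=28 → close Fernhollow (overflow 25)
  38÷2 = 19 each, +1 to first 0
Round 6: Hollowpine=52 Ironridge=47 → close Hollowpine (overflow 43)
  52÷1 = 52 each, +1 to first 0

Closure order: Dunmere, Greywater, Ashgrove, Briarlake, Fernhollow, Hollowpine
Last habitat: Ironridge with 99 animals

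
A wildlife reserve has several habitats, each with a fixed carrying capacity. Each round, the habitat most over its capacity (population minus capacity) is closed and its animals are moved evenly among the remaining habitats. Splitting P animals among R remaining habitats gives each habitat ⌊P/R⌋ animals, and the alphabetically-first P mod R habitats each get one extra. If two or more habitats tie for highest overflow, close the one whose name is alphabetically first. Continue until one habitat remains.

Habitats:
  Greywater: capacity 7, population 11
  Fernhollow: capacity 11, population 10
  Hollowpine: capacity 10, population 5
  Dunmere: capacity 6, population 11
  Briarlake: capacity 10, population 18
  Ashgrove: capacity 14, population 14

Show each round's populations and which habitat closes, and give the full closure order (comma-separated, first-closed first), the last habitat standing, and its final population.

Round 1: Ashgrove=14 Briarlake=18 Dunmere=11 Fernhollow=10 Greywater=11 Hollowpine=5 → close Briarlake (overflow 8)
  18÷5 = 3 each, +1 to first 3
Round 2: Ashgrove=18 Dunmere=15 Fernhollow=14 Greywater=14 Hollowpine=8 → close Dunmere (overflow 9)
  15÷4 = 3 each, +1 to first 3
Round 3: Ashgrove=22 Fernhollow=18 Greywater=18 Hollowpine=11 → close Greywater (overflow 11)
  18÷3 = 6 each, +1 to first 0
Round 4: Ashgrove=28 Fernhollow=24 Hollowpine=17 → close Ashgrove (overflow 14)
  28÷2 = 14 each, +1 to first 0
Round 5: Fernhollow=38 Hollowpine=31 → close Fernhollow (overflow 27)
  38÷1 = 38 each, +1 to first 0

Closure order: Briarlake, Dunmere, Greywater, Ashgrove, Fernhollow
Last habitat: Hollowpine with 69 animals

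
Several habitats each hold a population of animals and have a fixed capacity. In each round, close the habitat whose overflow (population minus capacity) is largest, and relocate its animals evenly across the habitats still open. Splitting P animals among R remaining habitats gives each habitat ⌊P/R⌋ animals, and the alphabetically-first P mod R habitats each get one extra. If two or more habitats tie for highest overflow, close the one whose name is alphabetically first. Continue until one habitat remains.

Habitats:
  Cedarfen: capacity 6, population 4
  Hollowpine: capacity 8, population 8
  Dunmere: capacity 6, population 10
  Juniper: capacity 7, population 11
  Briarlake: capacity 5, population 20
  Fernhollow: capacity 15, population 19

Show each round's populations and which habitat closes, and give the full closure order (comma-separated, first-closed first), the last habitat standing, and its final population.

Round 1: Briarlake=20 Cedarfen=4 Dunmere=10 Fernhollow=19 Hollowpine=8 Juniper=11 → close Briarlake (overflow 15)
  20÷5 = 4 each, +1 to first 0
Round 2: Cedarfen=8 Dunmere=14 Fernhollow=23 Hollowpine=12 Juniper=15 → close Dunmere (overflow 8)
  14÷4 = 3 each, +1 to first 2
Round 3: Cedarfen=12 Fernhollow=27 Hollowpine=15 Juniper=18 → close Fernhollow (overflow 12)
  27÷3 = 9 each, +1 to first 0
Round 4: Cedarfen=21 Hollowpine=24 Juniper=27 → close Juniper (overflow 20)
  27÷2 = 13 each, +1 to first 1
Round 5: Cedarfen=35 Hollowpine=37 → close Cedarfen (overflow 29)
  35÷1 = 35 each, +1 to first 0

Closure order: Briarlake, Dunmere, Fernhollow, Juniper, Cedarfen
Last habitat: Hollowpine with 72 animals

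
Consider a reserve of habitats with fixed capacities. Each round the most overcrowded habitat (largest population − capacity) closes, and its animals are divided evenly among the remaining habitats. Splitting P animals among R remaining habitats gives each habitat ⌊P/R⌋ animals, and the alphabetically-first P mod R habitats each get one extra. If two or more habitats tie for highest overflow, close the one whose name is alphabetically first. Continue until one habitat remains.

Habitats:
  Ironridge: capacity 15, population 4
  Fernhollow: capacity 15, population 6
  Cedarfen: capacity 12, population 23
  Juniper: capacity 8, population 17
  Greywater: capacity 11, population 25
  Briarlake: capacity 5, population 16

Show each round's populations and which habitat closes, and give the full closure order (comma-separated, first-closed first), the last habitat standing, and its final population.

Closure order: Greywater, Briarlake, Cedarfen, Juniper, Fernhollow
Last habitat: Ironridge with 91 animals

Round 1: Briarlake=16 Cedarfen=23 Fernhollow=6 Greywater=25 Ironridge=4 Juniper=17 → close Greywater (overflow 14)
  25÷5 = 5 each, +1 to first 0
Round 2: Briarlake=21 Cedarfen=28 Fernhollow=11 Ironridge=9 Juniper=22 → close Briarlake (overflow 16)
  21÷4 = 5 each, +1 to first 1
Round 3: Cedarfen=34 Fernhollow=16 Ironridge=14 Juniper=27 → close Cedarfen (overflow 22)
  34÷3 = 11 each, +1 to first 1
Round 4: Fernhollow=28 Ironridge=25 Juniper=38 → close Juniper (overflow 30)
  38÷2 = 19 each, +1 to first 0
Round 5: Fernhollow=47 Ironridge=44 → close Fernhollow (overflow 32)
  47÷1 = 47 each, +1 to first 0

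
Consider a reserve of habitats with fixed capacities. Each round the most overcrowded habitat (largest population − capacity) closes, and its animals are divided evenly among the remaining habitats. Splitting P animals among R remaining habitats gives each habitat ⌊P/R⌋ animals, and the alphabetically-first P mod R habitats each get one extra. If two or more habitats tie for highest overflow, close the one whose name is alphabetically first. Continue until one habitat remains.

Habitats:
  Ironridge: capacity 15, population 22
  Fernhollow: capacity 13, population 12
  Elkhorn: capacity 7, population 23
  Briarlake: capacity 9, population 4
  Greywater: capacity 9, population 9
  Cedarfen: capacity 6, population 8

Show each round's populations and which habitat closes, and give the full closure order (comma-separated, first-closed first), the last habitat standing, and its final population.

Round 1: Briarlake=4 Cedarfen=8 Elkhorn=23 Fernhollow=12 Greywater=9 Ironridge=22 → close Elkhorn (overflow 16)
  23÷5 = 4 each, +1 to first 3
Round 2: Briarlake=9 Cedarfen=13 Fernhollow=17 Greywater=13 Ironridge=26 → close Ironridge (overflow 11)
  26÷4 = 6 each, +1 to first 2
Round 3: Briarlake=16 Cedarfen=20 Fernhollow=23 Greywater=19 → close Cedarfen (overflow 14)
  20÷3 = 6 each, +1 to first 2
Round 4: Briarlake=23 Fernhollow=30 Greywater=25 → close Fernhollow (overflow 17)
  30÷2 = 15 each, +1 to first 0
Round 5: Briarlake=38 Greywater=40 → close Greywater (overflow 31)
  40÷1 = 40 each, +1 to first 0

Closure order: Elkhorn, Ironridge, Cedarfen, Fernhollow, Greywater
Last habitat: Briarlake with 78 animals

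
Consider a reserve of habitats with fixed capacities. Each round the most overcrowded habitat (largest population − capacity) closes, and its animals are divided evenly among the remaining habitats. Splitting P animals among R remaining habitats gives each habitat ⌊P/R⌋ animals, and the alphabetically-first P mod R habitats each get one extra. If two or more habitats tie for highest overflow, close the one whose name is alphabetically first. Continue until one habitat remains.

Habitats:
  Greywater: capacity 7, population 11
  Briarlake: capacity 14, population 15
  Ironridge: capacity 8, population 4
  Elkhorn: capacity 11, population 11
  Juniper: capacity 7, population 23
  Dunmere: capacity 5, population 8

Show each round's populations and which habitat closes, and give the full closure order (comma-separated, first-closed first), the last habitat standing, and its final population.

Round 1: Briarlake=15 Dunmere=8 Elkhorn=11 Greywater=11 Ironridge=4 Juniper=23 → close Juniper (overflow 16)
  23÷5 = 4 each, +1 to first 3
Round 2: Briarlake=20 Dunmere=13 Elkhorn=16 Greywater=15 Ironridge=8 → close Dunmere (overflow 8)
  13÷4 = 3 each, +1 to first 1
Round 3: Briarlake=24 Elkhorn=19 Greywater=18 Ironridge=11 → close Greywater (overflow 11)
  18÷3 = 6 each, +1 to first 0
Round 4: Briarlake=30 Elkhorn=25 Ironridge=17 → close Briarlake (overflow 16)
  30÷2 = 15 each, +1 to first 0
Round 5: Elkhorn=40 Ironridge=32 → close Elkhorn (overflow 29)
  40÷1 = 40 each, +1 to first 0

Closure order: Juniper, Dunmere, Greywater, Briarlake, Elkhorn
Last habitat: Ironridge with 72 animals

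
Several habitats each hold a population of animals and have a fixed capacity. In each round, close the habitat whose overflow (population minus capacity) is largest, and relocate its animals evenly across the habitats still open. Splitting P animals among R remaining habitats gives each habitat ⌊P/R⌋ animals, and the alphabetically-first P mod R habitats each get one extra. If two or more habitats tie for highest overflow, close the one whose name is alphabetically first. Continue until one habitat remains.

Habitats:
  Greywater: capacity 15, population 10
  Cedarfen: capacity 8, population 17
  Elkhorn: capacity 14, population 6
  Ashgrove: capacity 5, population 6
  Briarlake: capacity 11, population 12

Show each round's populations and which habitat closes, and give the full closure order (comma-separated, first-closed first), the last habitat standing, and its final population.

Round 1: Ashgrove=6 Briarlake=12 Cedarfen=17 Elkhorn=6 Greywater=10 → close Cedarfen (overflow 9)
  17÷4 = 4 each, +1 to first 1
Round 2: Ashgrove=11 Briarlake=16 Elkhorn=10 Greywater=14 → close Ashgrove (overflow 6)
  11÷3 = 3 each, +1 to first 2
Round 3: Briarlake=20 Elkhorn=14 Greywater=17 → close Briarlake (overflow 9)
  20÷2 = 10 each, +1 to first 0
Round 4: Elkhorn=24 Greywater=27 → close Greywater (overflow 12)
  27÷1 = 27 each, +1 to first 0

Closure order: Cedarfen, Ashgrove, Briarlake, Greywater
Last habitat: Elkhorn with 51 animals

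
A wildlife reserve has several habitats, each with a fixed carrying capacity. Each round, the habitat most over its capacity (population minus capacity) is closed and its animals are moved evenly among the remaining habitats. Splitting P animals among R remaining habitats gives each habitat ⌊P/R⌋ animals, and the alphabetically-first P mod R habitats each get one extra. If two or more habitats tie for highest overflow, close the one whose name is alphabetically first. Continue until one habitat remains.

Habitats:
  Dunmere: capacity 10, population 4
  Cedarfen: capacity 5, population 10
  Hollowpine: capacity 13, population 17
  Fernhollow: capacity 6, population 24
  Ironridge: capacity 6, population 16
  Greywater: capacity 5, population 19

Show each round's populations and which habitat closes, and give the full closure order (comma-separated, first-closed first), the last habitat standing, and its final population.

Round 1: Cedarfen=10 Dunmere=4 Fernhollow=24 Greywater=19 Hollowpine=17 Ironridge=16 → close Fernhollow (overflow 18)
  24÷5 = 4 each, +1 to first 4
Round 2: Cedarfen=15 Dunmere=9 Greywater=24 Hollowpine=22 Ironridge=20 → close Greywater (overflow 19)
  24÷4 = 6 each, +1 to first 0
Round 3: Cedarfen=21 Dunmere=15 Hollowpine=28 Ironridge=26 → close Ironridge (overflow 20)
  26÷3 = 8 each, +1 to first 2
Round 4: Cedarfen=30 Dunmere=24 Hollowpine=36 → close Cedarfen (overflow 25)
  30÷2 = 15 each, +1 to first 0
Round 5: Dunmere=39 Hollowpine=51 → close Hollowpine (overflow 38)
  51÷1 = 51 each, +1 to first 0

Closure order: Fernhollow, Greywater, Ironridge, Cedarfen, Hollowpine
Last habitat: Dunmere with 90 animals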